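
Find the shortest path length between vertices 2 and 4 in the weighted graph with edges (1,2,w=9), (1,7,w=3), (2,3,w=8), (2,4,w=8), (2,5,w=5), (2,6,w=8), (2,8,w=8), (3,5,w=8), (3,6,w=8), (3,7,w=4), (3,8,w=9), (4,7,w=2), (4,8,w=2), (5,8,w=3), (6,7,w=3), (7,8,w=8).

Step 1: Build adjacency list with weights:
  1: 2(w=9), 7(w=3)
  2: 1(w=9), 3(w=8), 4(w=8), 5(w=5), 6(w=8), 8(w=8)
  3: 2(w=8), 5(w=8), 6(w=8), 7(w=4), 8(w=9)
  4: 2(w=8), 7(w=2), 8(w=2)
  5: 2(w=5), 3(w=8), 8(w=3)
  6: 2(w=8), 3(w=8), 7(w=3)
  7: 1(w=3), 3(w=4), 4(w=2), 6(w=3), 8(w=8)
  8: 2(w=8), 3(w=9), 4(w=2), 5(w=3), 7(w=8)

Step 2: Apply Dijkstra's algorithm from vertex 2:
  Visit vertex 2 (distance=0)
    Update dist[1] = 9
    Update dist[3] = 8
    Update dist[4] = 8
    Update dist[5] = 5
    Update dist[6] = 8
    Update dist[8] = 8
  Visit vertex 5 (distance=5)
  Visit vertex 3 (distance=8)
    Update dist[7] = 12
  Visit vertex 4 (distance=8)
    Update dist[7] = 10

Step 3: Shortest path: 2 -> 4
Total weight: 8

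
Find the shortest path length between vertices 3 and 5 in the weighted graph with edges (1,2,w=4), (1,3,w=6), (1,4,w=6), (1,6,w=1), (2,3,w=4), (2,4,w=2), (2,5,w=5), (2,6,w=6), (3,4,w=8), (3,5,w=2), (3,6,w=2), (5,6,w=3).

Step 1: Build adjacency list with weights:
  1: 2(w=4), 3(w=6), 4(w=6), 6(w=1)
  2: 1(w=4), 3(w=4), 4(w=2), 5(w=5), 6(w=6)
  3: 1(w=6), 2(w=4), 4(w=8), 5(w=2), 6(w=2)
  4: 1(w=6), 2(w=2), 3(w=8)
  5: 2(w=5), 3(w=2), 6(w=3)
  6: 1(w=1), 2(w=6), 3(w=2), 5(w=3)

Step 2: Apply Dijkstra's algorithm from vertex 3:
  Visit vertex 3 (distance=0)
    Update dist[1] = 6
    Update dist[2] = 4
    Update dist[4] = 8
    Update dist[5] = 2
    Update dist[6] = 2
  Visit vertex 5 (distance=2)

Step 3: Shortest path: 3 -> 5
Total weight: 2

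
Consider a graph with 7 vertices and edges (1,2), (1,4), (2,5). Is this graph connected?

Step 1: Build adjacency list from edges:
  1: 2, 4
  2: 1, 5
  3: (none)
  4: 1
  5: 2
  6: (none)
  7: (none)

Step 2: Run BFS/DFS from vertex 1:
  Visited: {1, 2, 4, 5}
  Reached 4 of 7 vertices

Step 3: Only 4 of 7 vertices reached. Graph is disconnected.
Connected components: {1, 2, 4, 5}, {3}, {6}, {7}
Answer: No, the graph is not connected (4 components).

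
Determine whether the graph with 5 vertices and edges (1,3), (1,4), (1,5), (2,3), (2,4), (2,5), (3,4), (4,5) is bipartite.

Step 1: Attempt 2-coloring using BFS:
  Start at vertex 1, assign color 0
  Color vertex 3 with color 1 (neighbor of 1)
  Color vertex 4 with color 1 (neighbor of 1)
  Color vertex 5 with color 1 (neighbor of 1)
  Color vertex 2 with color 0 (neighbor of 3)

Step 2: Conflict found! Vertices 3 and 4 are adjacent but have the same color.
This means the graph contains an odd cycle.

The graph is NOT bipartite.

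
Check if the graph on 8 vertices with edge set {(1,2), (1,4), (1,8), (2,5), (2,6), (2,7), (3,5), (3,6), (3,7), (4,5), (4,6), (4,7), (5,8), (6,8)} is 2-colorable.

Step 1: Attempt 2-coloring using BFS:
  Start at vertex 1, assign color 0
  Color vertex 2 with color 1 (neighbor of 1)
  Color vertex 4 with color 1 (neighbor of 1)
  Color vertex 8 with color 1 (neighbor of 1)
  Color vertex 5 with color 0 (neighbor of 2)
  Color vertex 6 with color 0 (neighbor of 2)
  Color vertex 7 with color 0 (neighbor of 2)
  Color vertex 3 with color 1 (neighbor of 5)

Step 2: 2-coloring succeeded. No conflicts found.
  Set A (color 0): {1, 5, 6, 7}
  Set B (color 1): {2, 3, 4, 8}

The graph is bipartite with partition {1, 5, 6, 7}, {2, 3, 4, 8}.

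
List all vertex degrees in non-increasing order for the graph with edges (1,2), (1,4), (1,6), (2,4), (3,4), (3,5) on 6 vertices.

Step 1: Count edges incident to each vertex:
  deg(1) = 3 (neighbors: 2, 4, 6)
  deg(2) = 2 (neighbors: 1, 4)
  deg(3) = 2 (neighbors: 4, 5)
  deg(4) = 3 (neighbors: 1, 2, 3)
  deg(5) = 1 (neighbors: 3)
  deg(6) = 1 (neighbors: 1)

Step 2: Sort degrees in non-increasing order:
  Degrees: [3, 2, 2, 3, 1, 1] -> sorted: [3, 3, 2, 2, 1, 1]

Degree sequence: [3, 3, 2, 2, 1, 1]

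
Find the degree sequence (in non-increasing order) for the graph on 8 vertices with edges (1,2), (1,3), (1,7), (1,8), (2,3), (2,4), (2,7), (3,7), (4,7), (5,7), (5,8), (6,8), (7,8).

Step 1: Count edges incident to each vertex:
  deg(1) = 4 (neighbors: 2, 3, 7, 8)
  deg(2) = 4 (neighbors: 1, 3, 4, 7)
  deg(3) = 3 (neighbors: 1, 2, 7)
  deg(4) = 2 (neighbors: 2, 7)
  deg(5) = 2 (neighbors: 7, 8)
  deg(6) = 1 (neighbors: 8)
  deg(7) = 6 (neighbors: 1, 2, 3, 4, 5, 8)
  deg(8) = 4 (neighbors: 1, 5, 6, 7)

Step 2: Sort degrees in non-increasing order:
  Degrees: [4, 4, 3, 2, 2, 1, 6, 4] -> sorted: [6, 4, 4, 4, 3, 2, 2, 1]

Degree sequence: [6, 4, 4, 4, 3, 2, 2, 1]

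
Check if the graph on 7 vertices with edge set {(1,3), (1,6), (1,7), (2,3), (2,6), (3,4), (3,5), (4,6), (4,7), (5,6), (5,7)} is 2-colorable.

Step 1: Attempt 2-coloring using BFS:
  Start at vertex 1, assign color 0
  Color vertex 3 with color 1 (neighbor of 1)
  Color vertex 6 with color 1 (neighbor of 1)
  Color vertex 7 with color 1 (neighbor of 1)
  Color vertex 2 with color 0 (neighbor of 3)
  Color vertex 4 with color 0 (neighbor of 3)
  Color vertex 5 with color 0 (neighbor of 3)

Step 2: 2-coloring succeeded. No conflicts found.
  Set A (color 0): {1, 2, 4, 5}
  Set B (color 1): {3, 6, 7}

The graph is bipartite with partition {1, 2, 4, 5}, {3, 6, 7}.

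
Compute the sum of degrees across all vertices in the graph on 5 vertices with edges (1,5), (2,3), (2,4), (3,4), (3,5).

Step 1: Count edges incident to each vertex:
  deg(1) = 1 (neighbors: 5)
  deg(2) = 2 (neighbors: 3, 4)
  deg(3) = 3 (neighbors: 2, 4, 5)
  deg(4) = 2 (neighbors: 2, 3)
  deg(5) = 2 (neighbors: 1, 3)

Step 2: Sum all degrees:
  1 + 2 + 3 + 2 + 2 = 10

Verification: sum of degrees = 2 * |E| = 2 * 5 = 10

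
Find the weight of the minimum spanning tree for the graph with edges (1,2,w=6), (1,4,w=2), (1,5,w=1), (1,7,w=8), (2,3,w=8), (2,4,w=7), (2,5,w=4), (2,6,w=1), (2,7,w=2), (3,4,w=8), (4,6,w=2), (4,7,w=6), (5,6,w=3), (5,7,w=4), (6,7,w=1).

Apply Kruskal's algorithm (sort edges by weight, add if no cycle):

Sorted edges by weight:
  (1,5) w=1
  (2,6) w=1
  (6,7) w=1
  (1,4) w=2
  (2,7) w=2
  (4,6) w=2
  (5,6) w=3
  (2,5) w=4
  (5,7) w=4
  (1,2) w=6
  (4,7) w=6
  (2,4) w=7
  (1,7) w=8
  (2,3) w=8
  (3,4) w=8

Add edge (1,5) w=1 -- no cycle. Running total: 1
Add edge (2,6) w=1 -- no cycle. Running total: 2
Add edge (6,7) w=1 -- no cycle. Running total: 3
Add edge (1,4) w=2 -- no cycle. Running total: 5
Skip edge (2,7) w=2 -- would create cycle
Add edge (4,6) w=2 -- no cycle. Running total: 7
Skip edge (5,6) w=3 -- would create cycle
Skip edge (2,5) w=4 -- would create cycle
Skip edge (5,7) w=4 -- would create cycle
Skip edge (1,2) w=6 -- would create cycle
Skip edge (4,7) w=6 -- would create cycle
Skip edge (2,4) w=7 -- would create cycle
Skip edge (1,7) w=8 -- would create cycle
Add edge (2,3) w=8 -- no cycle. Running total: 15

MST edges: (1,5,w=1), (2,6,w=1), (6,7,w=1), (1,4,w=2), (4,6,w=2), (2,3,w=8)
Total MST weight: 1 + 1 + 1 + 2 + 2 + 8 = 15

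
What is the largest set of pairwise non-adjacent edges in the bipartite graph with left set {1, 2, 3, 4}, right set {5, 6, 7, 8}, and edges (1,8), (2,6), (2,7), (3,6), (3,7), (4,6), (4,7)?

Step 1: List the neighbors of each left vertex:
  1: 8
  2: 6, 7
  3: 6, 7
  4: 6, 7

Step 2: Greedily match left vertices, then look for augmenting paths:
  Match 1 -- 8
  Match 2 -- 6
  Match 3 -- 7
  No augmenting path remains.

Step 3: Verify this is maximum:
  Matching has size 3. The vertex set {1, 6, 7} covers every edge and has size 3; any matching has at most one edge per cover vertex, so 3 is maximum (König's theorem).

Maximum matching: {(1,8), (2,6), (3,7)}
Size: 3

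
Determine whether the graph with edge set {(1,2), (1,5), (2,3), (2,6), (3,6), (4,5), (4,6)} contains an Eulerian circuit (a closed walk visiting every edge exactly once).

Step 1: Find the degree of each vertex:
  deg(1) = 2
  deg(2) = 3
  deg(3) = 2
  deg(4) = 2
  deg(5) = 2
  deg(6) = 3

Step 2: Count vertices with odd degree:
  Odd-degree vertices: 2, 6 (2 total)

Step 3: Apply Euler's theorem:
  - Eulerian circuit exists iff graph is connected and all vertices have even degree
  - Eulerian path exists iff graph is connected and has 0 or 2 odd-degree vertices

Graph is connected with exactly 2 odd-degree vertices (2, 6).
Eulerian path exists (starting and ending at the odd-degree vertices), but no Eulerian circuit.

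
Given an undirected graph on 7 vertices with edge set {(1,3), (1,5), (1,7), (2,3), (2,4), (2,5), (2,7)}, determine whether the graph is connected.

Step 1: Build adjacency list from edges:
  1: 3, 5, 7
  2: 3, 4, 5, 7
  3: 1, 2
  4: 2
  5: 1, 2
  6: (none)
  7: 1, 2

Step 2: Run BFS/DFS from vertex 1:
  Visited: {1, 3, 5, 7, 2, 4}
  Reached 6 of 7 vertices

Step 3: Only 6 of 7 vertices reached. Graph is disconnected.
Connected components: {1, 2, 3, 4, 5, 7}, {6}
Answer: No, the graph is not connected (2 components).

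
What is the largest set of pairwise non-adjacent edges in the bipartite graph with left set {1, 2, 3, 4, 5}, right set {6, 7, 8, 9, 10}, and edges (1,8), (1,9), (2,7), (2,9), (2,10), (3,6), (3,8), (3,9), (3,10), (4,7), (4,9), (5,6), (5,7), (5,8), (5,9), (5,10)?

Step 1: List the neighbors of each left vertex:
  1: 8, 9
  2: 7, 9, 10
  3: 6, 8, 9, 10
  4: 7, 9
  5: 6, 7, 8, 9, 10

Step 2: Greedily match left vertices, then look for augmenting paths:
  Match 1 -- 8
  Match 2 -- 7
  Match 3 -- 6
  Match 4 -- 9
  Match 5 -- 10
  No augmenting path remains.

Step 3: Verify this is maximum:
  Matching size 5 = min(|L|, |R|) = min(5, 5), which is an upper bound, so this matching is maximum.

Maximum matching: {(1,8), (2,7), (3,6), (4,9), (5,10)}
Size: 5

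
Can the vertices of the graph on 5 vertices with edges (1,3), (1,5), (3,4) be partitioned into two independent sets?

Step 1: Attempt 2-coloring using BFS:
  Start at vertex 1, assign color 0
  Color vertex 3 with color 1 (neighbor of 1)
  Color vertex 5 with color 1 (neighbor of 1)
  Color vertex 4 with color 0 (neighbor of 3)
  Start new component at vertex 2, assign color 0

Step 2: 2-coloring succeeded. No conflicts found.
  Set A (color 0): {1, 2, 4}
  Set B (color 1): {3, 5}

The graph is bipartite with partition {1, 2, 4}, {3, 5}.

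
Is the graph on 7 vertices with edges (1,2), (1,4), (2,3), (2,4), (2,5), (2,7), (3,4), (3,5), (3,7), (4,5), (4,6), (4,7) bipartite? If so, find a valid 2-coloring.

Step 1: Attempt 2-coloring using BFS:
  Start at vertex 1, assign color 0
  Color vertex 2 with color 1 (neighbor of 1)
  Color vertex 4 with color 1 (neighbor of 1)
  Color vertex 3 with color 0 (neighbor of 2)

Step 2: Conflict found! Vertices 2 and 4 are adjacent but have the same color.
This means the graph contains an odd cycle.

The graph is NOT bipartite.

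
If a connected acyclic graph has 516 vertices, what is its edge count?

A tree on n vertices always has exactly n - 1 edges.
For n = 516: edges = 516 - 1 = 515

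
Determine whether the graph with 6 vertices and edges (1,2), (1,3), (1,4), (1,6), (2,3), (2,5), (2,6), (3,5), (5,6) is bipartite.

Step 1: Attempt 2-coloring using BFS:
  Start at vertex 1, assign color 0
  Color vertex 2 with color 1 (neighbor of 1)
  Color vertex 3 with color 1 (neighbor of 1)
  Color vertex 4 with color 1 (neighbor of 1)
  Color vertex 6 with color 1 (neighbor of 1)

Step 2: Conflict found! Vertices 2 and 3 are adjacent but have the same color.
This means the graph contains an odd cycle.

The graph is NOT bipartite.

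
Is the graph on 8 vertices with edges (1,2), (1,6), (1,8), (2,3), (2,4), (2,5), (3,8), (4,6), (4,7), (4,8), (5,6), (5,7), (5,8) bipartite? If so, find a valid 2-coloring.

Step 1: Attempt 2-coloring using BFS:
  Start at vertex 1, assign color 0
  Color vertex 2 with color 1 (neighbor of 1)
  Color vertex 6 with color 1 (neighbor of 1)
  Color vertex 8 with color 1 (neighbor of 1)
  Color vertex 3 with color 0 (neighbor of 2)
  Color vertex 4 with color 0 (neighbor of 2)
  Color vertex 5 with color 0 (neighbor of 2)
  Color vertex 7 with color 1 (neighbor of 4)

Step 2: 2-coloring succeeded. No conflicts found.
  Set A (color 0): {1, 3, 4, 5}
  Set B (color 1): {2, 6, 7, 8}

The graph is bipartite with partition {1, 3, 4, 5}, {2, 6, 7, 8}.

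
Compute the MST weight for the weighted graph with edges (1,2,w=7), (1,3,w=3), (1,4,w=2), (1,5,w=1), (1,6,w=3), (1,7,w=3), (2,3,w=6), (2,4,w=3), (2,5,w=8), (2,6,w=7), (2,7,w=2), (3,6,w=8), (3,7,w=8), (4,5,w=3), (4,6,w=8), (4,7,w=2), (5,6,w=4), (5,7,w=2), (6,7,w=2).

Apply Kruskal's algorithm (sort edges by weight, add if no cycle):

Sorted edges by weight:
  (1,5) w=1
  (1,4) w=2
  (2,7) w=2
  (4,7) w=2
  (5,7) w=2
  (6,7) w=2
  (1,6) w=3
  (1,3) w=3
  (1,7) w=3
  (2,4) w=3
  (4,5) w=3
  (5,6) w=4
  (2,3) w=6
  (1,2) w=7
  (2,6) w=7
  (2,5) w=8
  (3,6) w=8
  (3,7) w=8
  (4,6) w=8

Add edge (1,5) w=1 -- no cycle. Running total: 1
Add edge (1,4) w=2 -- no cycle. Running total: 3
Add edge (2,7) w=2 -- no cycle. Running total: 5
Add edge (4,7) w=2 -- no cycle. Running total: 7
Skip edge (5,7) w=2 -- would create cycle
Add edge (6,7) w=2 -- no cycle. Running total: 9
Skip edge (1,6) w=3 -- would create cycle
Add edge (1,3) w=3 -- no cycle. Running total: 12

MST edges: (1,5,w=1), (1,4,w=2), (2,7,w=2), (4,7,w=2), (6,7,w=2), (1,3,w=3)
Total MST weight: 1 + 2 + 2 + 2 + 2 + 3 = 12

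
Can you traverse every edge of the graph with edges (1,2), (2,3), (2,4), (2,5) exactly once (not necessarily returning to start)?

Step 1: Find the degree of each vertex:
  deg(1) = 1
  deg(2) = 4
  deg(3) = 1
  deg(4) = 1
  deg(5) = 1

Step 2: Count vertices with odd degree:
  Odd-degree vertices: 1, 3, 4, 5 (4 total)

Step 3: Apply Euler's theorem:
  - Eulerian circuit exists iff graph is connected and all vertices have even degree
  - Eulerian path exists iff graph is connected and has 0 or 2 odd-degree vertices

Graph has 4 odd-degree vertices (need 0 or 2).
Neither Eulerian path nor Eulerian circuit exists.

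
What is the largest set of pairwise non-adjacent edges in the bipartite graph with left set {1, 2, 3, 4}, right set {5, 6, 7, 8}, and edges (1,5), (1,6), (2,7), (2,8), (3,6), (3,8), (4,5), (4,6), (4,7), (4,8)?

Step 1: List the neighbors of each left vertex:
  1: 5, 6
  2: 7, 8
  3: 6, 8
  4: 5, 6, 7, 8

Step 2: Greedily match left vertices, then look for augmenting paths:
  Match 1 -- 5
  Match 2 -- 7
  Match 3 -- 6
  Match 4 -- 8
  No augmenting path remains.

Step 3: Verify this is maximum:
  Matching size 4 = min(|L|, |R|) = min(4, 4), which is an upper bound, so this matching is maximum.

Maximum matching: {(1,5), (2,7), (3,6), (4,8)}
Size: 4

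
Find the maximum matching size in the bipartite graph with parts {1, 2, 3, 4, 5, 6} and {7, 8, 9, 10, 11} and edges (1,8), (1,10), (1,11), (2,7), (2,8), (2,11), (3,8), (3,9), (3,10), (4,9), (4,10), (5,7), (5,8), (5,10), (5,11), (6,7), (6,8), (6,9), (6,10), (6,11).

Step 1: List the neighbors of each left vertex:
  1: 8, 10, 11
  2: 7, 8, 11
  3: 8, 9, 10
  4: 9, 10
  5: 7, 8, 10, 11
  6: 7, 8, 9, 10, 11

Step 2: Greedily match left vertices, then look for augmenting paths:
  Match 1 -- 8
  Match 2 -- 7
  Match 3 -- 9
  Match 4 -- 10
  Match 5 -- 11
  No augmenting path remains.

Step 3: Verify this is maximum:
  Matching size 5 = min(|L|, |R|) = min(6, 5), which is an upper bound, so this matching is maximum.

Maximum matching: {(1,8), (2,7), (3,9), (4,10), (5,11)}
Size: 5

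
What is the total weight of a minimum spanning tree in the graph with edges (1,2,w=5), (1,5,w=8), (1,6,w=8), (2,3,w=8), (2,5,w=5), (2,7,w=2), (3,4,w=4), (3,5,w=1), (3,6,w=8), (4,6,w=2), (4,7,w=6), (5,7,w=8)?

Apply Kruskal's algorithm (sort edges by weight, add if no cycle):

Sorted edges by weight:
  (3,5) w=1
  (2,7) w=2
  (4,6) w=2
  (3,4) w=4
  (1,2) w=5
  (2,5) w=5
  (4,7) w=6
  (1,5) w=8
  (1,6) w=8
  (2,3) w=8
  (3,6) w=8
  (5,7) w=8

Add edge (3,5) w=1 -- no cycle. Running total: 1
Add edge (2,7) w=2 -- no cycle. Running total: 3
Add edge (4,6) w=2 -- no cycle. Running total: 5
Add edge (3,4) w=4 -- no cycle. Running total: 9
Add edge (1,2) w=5 -- no cycle. Running total: 14
Add edge (2,5) w=5 -- no cycle. Running total: 19

MST edges: (3,5,w=1), (2,7,w=2), (4,6,w=2), (3,4,w=4), (1,2,w=5), (2,5,w=5)
Total MST weight: 1 + 2 + 2 + 4 + 5 + 5 = 19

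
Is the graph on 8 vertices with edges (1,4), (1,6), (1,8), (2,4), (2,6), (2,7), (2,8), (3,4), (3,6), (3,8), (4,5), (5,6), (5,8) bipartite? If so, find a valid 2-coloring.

Step 1: Attempt 2-coloring using BFS:
  Start at vertex 1, assign color 0
  Color vertex 4 with color 1 (neighbor of 1)
  Color vertex 6 with color 1 (neighbor of 1)
  Color vertex 8 with color 1 (neighbor of 1)
  Color vertex 2 with color 0 (neighbor of 4)
  Color vertex 3 with color 0 (neighbor of 4)
  Color vertex 5 with color 0 (neighbor of 4)
  Color vertex 7 with color 1 (neighbor of 2)

Step 2: 2-coloring succeeded. No conflicts found.
  Set A (color 0): {1, 2, 3, 5}
  Set B (color 1): {4, 6, 7, 8}

The graph is bipartite with partition {1, 2, 3, 5}, {4, 6, 7, 8}.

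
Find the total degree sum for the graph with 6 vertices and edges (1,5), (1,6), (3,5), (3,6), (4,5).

Step 1: Count edges incident to each vertex:
  deg(1) = 2 (neighbors: 5, 6)
  deg(2) = 0 (neighbors: none)
  deg(3) = 2 (neighbors: 5, 6)
  deg(4) = 1 (neighbors: 5)
  deg(5) = 3 (neighbors: 1, 3, 4)
  deg(6) = 2 (neighbors: 1, 3)

Step 2: Sum all degrees:
  2 + 0 + 2 + 1 + 3 + 2 = 10

Verification: sum of degrees = 2 * |E| = 2 * 5 = 10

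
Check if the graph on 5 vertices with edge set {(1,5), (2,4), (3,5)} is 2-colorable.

Step 1: Attempt 2-coloring using BFS:
  Start at vertex 1, assign color 0
  Color vertex 5 with color 1 (neighbor of 1)
  Color vertex 3 with color 0 (neighbor of 5)
  Start new component at vertex 2, assign color 0
  Color vertex 4 with color 1 (neighbor of 2)

Step 2: 2-coloring succeeded. No conflicts found.
  Set A (color 0): {1, 2, 3}
  Set B (color 1): {4, 5}

The graph is bipartite with partition {1, 2, 3}, {4, 5}.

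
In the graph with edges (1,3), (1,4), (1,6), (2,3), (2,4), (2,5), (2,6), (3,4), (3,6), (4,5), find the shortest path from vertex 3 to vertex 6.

Step 1: Build adjacency list:
  1: 3, 4, 6
  2: 3, 4, 5, 6
  3: 1, 2, 4, 6
  4: 1, 2, 3, 5
  5: 2, 4
  6: 1, 2, 3

Step 2: BFS from vertex 3 to find shortest path to 6:
  vertex 1 reached at distance 1
  vertex 2 reached at distance 1
  vertex 4 reached at distance 1
  vertex 6 reached at distance 1

Step 3: Shortest path: 3 -> 6
Path length: 1 edge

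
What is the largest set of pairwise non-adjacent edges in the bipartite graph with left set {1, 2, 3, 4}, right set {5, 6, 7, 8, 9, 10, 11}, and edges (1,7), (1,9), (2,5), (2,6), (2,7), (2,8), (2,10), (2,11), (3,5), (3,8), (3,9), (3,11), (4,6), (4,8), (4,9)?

Step 1: List the neighbors of each left vertex:
  1: 7, 9
  2: 5, 6, 7, 8, 10, 11
  3: 5, 8, 9, 11
  4: 6, 8, 9

Step 2: Greedily match left vertices, then look for augmenting paths:
  Match 1 -- 7
  Match 2 -- 5
  Match 3 -- 8
  Match 4 -- 6
  No augmenting path remains.

Step 3: Verify this is maximum:
  Matching size 4 = min(|L|, |R|) = min(4, 7), which is an upper bound, so this matching is maximum.

Maximum matching: {(1,7), (2,5), (3,8), (4,6)}
Size: 4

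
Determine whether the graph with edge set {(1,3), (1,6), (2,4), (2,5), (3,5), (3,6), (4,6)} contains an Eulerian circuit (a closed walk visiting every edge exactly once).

Step 1: Find the degree of each vertex:
  deg(1) = 2
  deg(2) = 2
  deg(3) = 3
  deg(4) = 2
  deg(5) = 2
  deg(6) = 3

Step 2: Count vertices with odd degree:
  Odd-degree vertices: 3, 6 (2 total)

Step 3: Apply Euler's theorem:
  - Eulerian circuit exists iff graph is connected and all vertices have even degree
  - Eulerian path exists iff graph is connected and has 0 or 2 odd-degree vertices

Graph is connected with exactly 2 odd-degree vertices (3, 6).
Eulerian path exists (starting and ending at the odd-degree vertices), but no Eulerian circuit.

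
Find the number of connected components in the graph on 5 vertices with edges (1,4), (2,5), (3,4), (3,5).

Step 1: Build adjacency list from edges:
  1: 4
  2: 5
  3: 4, 5
  4: 1, 3
  5: 2, 3

Step 2: Run BFS/DFS from vertex 1:
  Visited: {1, 4, 3, 5, 2}
  Reached 5 of 5 vertices

Step 3: All 5 vertices reached from vertex 1, so the graph is connected.
Number of connected components: 1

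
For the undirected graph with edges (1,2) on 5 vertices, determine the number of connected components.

Step 1: Build adjacency list from edges:
  1: 2
  2: 1
  3: (none)
  4: (none)
  5: (none)

Step 2: Run BFS/DFS from vertex 1:
  Visited: {1, 2}
  Reached 2 of 5 vertices

Step 3: Only 2 of 5 vertices reached. Graph is disconnected.
Connected components: {1, 2}, {3}, {4}, {5}
Number of connected components: 4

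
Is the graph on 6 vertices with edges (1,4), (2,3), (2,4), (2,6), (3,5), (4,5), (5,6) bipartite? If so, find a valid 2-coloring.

Step 1: Attempt 2-coloring using BFS:
  Start at vertex 1, assign color 0
  Color vertex 4 with color 1 (neighbor of 1)
  Color vertex 2 with color 0 (neighbor of 4)
  Color vertex 5 with color 0 (neighbor of 4)
  Color vertex 3 with color 1 (neighbor of 2)
  Color vertex 6 with color 1 (neighbor of 2)

Step 2: 2-coloring succeeded. No conflicts found.
  Set A (color 0): {1, 2, 5}
  Set B (color 1): {3, 4, 6}

The graph is bipartite with partition {1, 2, 5}, {3, 4, 6}.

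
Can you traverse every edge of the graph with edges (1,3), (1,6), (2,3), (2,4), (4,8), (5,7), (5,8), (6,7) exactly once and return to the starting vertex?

Step 1: Find the degree of each vertex:
  deg(1) = 2
  deg(2) = 2
  deg(3) = 2
  deg(4) = 2
  deg(5) = 2
  deg(6) = 2
  deg(7) = 2
  deg(8) = 2

Step 2: Count vertices with odd degree:
  All vertices have even degree (0 odd-degree vertices)

Step 3: Apply Euler's theorem:
  - Eulerian circuit exists iff graph is connected and all vertices have even degree
  - Eulerian path exists iff graph is connected and has 0 or 2 odd-degree vertices

Graph is connected with 0 odd-degree vertices.
Both Eulerian circuit and Eulerian path exist.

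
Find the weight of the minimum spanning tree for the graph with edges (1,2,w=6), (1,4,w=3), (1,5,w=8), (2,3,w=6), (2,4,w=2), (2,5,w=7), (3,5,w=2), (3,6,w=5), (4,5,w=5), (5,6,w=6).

Apply Kruskal's algorithm (sort edges by weight, add if no cycle):

Sorted edges by weight:
  (2,4) w=2
  (3,5) w=2
  (1,4) w=3
  (3,6) w=5
  (4,5) w=5
  (1,2) w=6
  (2,3) w=6
  (5,6) w=6
  (2,5) w=7
  (1,5) w=8

Add edge (2,4) w=2 -- no cycle. Running total: 2
Add edge (3,5) w=2 -- no cycle. Running total: 4
Add edge (1,4) w=3 -- no cycle. Running total: 7
Add edge (3,6) w=5 -- no cycle. Running total: 12
Add edge (4,5) w=5 -- no cycle. Running total: 17

MST edges: (2,4,w=2), (3,5,w=2), (1,4,w=3), (3,6,w=5), (4,5,w=5)
Total MST weight: 2 + 2 + 3 + 5 + 5 = 17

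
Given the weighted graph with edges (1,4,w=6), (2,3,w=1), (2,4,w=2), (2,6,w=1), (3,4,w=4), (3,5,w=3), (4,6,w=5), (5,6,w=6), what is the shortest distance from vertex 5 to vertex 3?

Step 1: Build adjacency list with weights:
  1: 4(w=6)
  2: 3(w=1), 4(w=2), 6(w=1)
  3: 2(w=1), 4(w=4), 5(w=3)
  4: 1(w=6), 2(w=2), 3(w=4), 6(w=5)
  5: 3(w=3), 6(w=6)
  6: 2(w=1), 4(w=5), 5(w=6)

Step 2: Apply Dijkstra's algorithm from vertex 5:
  Visit vertex 5 (distance=0)
    Update dist[3] = 3
    Update dist[6] = 6
  Visit vertex 3 (distance=3)
    Update dist[2] = 4
    Update dist[4] = 7

Step 3: Shortest path: 5 -> 3
Total weight: 3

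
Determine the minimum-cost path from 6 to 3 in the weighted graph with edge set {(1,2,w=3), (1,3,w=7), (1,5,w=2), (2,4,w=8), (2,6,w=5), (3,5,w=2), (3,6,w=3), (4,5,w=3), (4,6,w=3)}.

Step 1: Build adjacency list with weights:
  1: 2(w=3), 3(w=7), 5(w=2)
  2: 1(w=3), 4(w=8), 6(w=5)
  3: 1(w=7), 5(w=2), 6(w=3)
  4: 2(w=8), 5(w=3), 6(w=3)
  5: 1(w=2), 3(w=2), 4(w=3)
  6: 2(w=5), 3(w=3), 4(w=3)

Step 2: Apply Dijkstra's algorithm from vertex 6:
  Visit vertex 6 (distance=0)
    Update dist[2] = 5
    Update dist[3] = 3
    Update dist[4] = 3
  Visit vertex 3 (distance=3)
    Update dist[1] = 10
    Update dist[5] = 5

Step 3: Shortest path: 6 -> 3
Total weight: 3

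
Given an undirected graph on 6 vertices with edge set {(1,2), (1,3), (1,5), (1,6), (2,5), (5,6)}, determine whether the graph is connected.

Step 1: Build adjacency list from edges:
  1: 2, 3, 5, 6
  2: 1, 5
  3: 1
  4: (none)
  5: 1, 2, 6
  6: 1, 5

Step 2: Run BFS/DFS from vertex 1:
  Visited: {1, 2, 3, 5, 6}
  Reached 5 of 6 vertices

Step 3: Only 5 of 6 vertices reached. Graph is disconnected.
Connected components: {1, 2, 3, 5, 6}, {4}
Answer: No, the graph is not connected (2 components).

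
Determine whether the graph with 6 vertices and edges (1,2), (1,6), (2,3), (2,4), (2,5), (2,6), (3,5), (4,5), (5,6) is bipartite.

Step 1: Attempt 2-coloring using BFS:
  Start at vertex 1, assign color 0
  Color vertex 2 with color 1 (neighbor of 1)
  Color vertex 6 with color 1 (neighbor of 1)
  Color vertex 3 with color 0 (neighbor of 2)
  Color vertex 4 with color 0 (neighbor of 2)
  Color vertex 5 with color 0 (neighbor of 2)

Step 2: Conflict found! Vertices 2 and 6 are adjacent but have the same color.
This means the graph contains an odd cycle.

The graph is NOT bipartite.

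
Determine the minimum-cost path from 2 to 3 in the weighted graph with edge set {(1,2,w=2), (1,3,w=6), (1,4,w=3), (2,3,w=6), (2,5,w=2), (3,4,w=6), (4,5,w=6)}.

Step 1: Build adjacency list with weights:
  1: 2(w=2), 3(w=6), 4(w=3)
  2: 1(w=2), 3(w=6), 5(w=2)
  3: 1(w=6), 2(w=6), 4(w=6)
  4: 1(w=3), 3(w=6), 5(w=6)
  5: 2(w=2), 4(w=6)

Step 2: Apply Dijkstra's algorithm from vertex 2:
  Visit vertex 2 (distance=0)
    Update dist[1] = 2
    Update dist[3] = 6
    Update dist[5] = 2
  Visit vertex 1 (distance=2)
    Update dist[4] = 5
  Visit vertex 5 (distance=2)
  Visit vertex 4 (distance=5)
  Visit vertex 3 (distance=6)

Step 3: Shortest path: 2 -> 3
Total weight: 6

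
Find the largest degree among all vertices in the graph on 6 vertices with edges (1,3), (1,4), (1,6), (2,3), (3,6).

Step 1: Count edges incident to each vertex:
  deg(1) = 3 (neighbors: 3, 4, 6)
  deg(2) = 1 (neighbors: 3)
  deg(3) = 3 (neighbors: 1, 2, 6)
  deg(4) = 1 (neighbors: 1)
  deg(5) = 0 (neighbors: none)
  deg(6) = 2 (neighbors: 1, 3)

Step 2: Find maximum:
  max(3, 1, 3, 1, 0, 2) = 3 (vertex 1)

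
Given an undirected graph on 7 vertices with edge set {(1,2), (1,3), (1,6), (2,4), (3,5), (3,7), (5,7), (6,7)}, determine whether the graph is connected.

Step 1: Build adjacency list from edges:
  1: 2, 3, 6
  2: 1, 4
  3: 1, 5, 7
  4: 2
  5: 3, 7
  6: 1, 7
  7: 3, 5, 6

Step 2: Run BFS/DFS from vertex 1:
  Visited: {1, 2, 3, 6, 4, 5, 7}
  Reached 7 of 7 vertices

Step 3: All 7 vertices reached from vertex 1, so the graph is connected.
Answer: Yes, the graph is connected.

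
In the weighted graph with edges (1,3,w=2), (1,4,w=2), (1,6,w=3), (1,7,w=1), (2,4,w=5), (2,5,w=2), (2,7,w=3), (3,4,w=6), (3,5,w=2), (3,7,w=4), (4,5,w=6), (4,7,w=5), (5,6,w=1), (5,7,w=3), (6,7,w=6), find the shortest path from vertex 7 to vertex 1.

Step 1: Build adjacency list with weights:
  1: 3(w=2), 4(w=2), 6(w=3), 7(w=1)
  2: 4(w=5), 5(w=2), 7(w=3)
  3: 1(w=2), 4(w=6), 5(w=2), 7(w=4)
  4: 1(w=2), 2(w=5), 3(w=6), 5(w=6), 7(w=5)
  5: 2(w=2), 3(w=2), 4(w=6), 6(w=1), 7(w=3)
  6: 1(w=3), 5(w=1), 7(w=6)
  7: 1(w=1), 2(w=3), 3(w=4), 4(w=5), 5(w=3), 6(w=6)

Step 2: Apply Dijkstra's algorithm from vertex 7:
  Visit vertex 7 (distance=0)
    Update dist[1] = 1
    Update dist[2] = 3
    Update dist[3] = 4
    Update dist[4] = 5
    Update dist[5] = 3
    Update dist[6] = 6
  Visit vertex 1 (distance=1)
    Update dist[3] = 3
    Update dist[4] = 3
    Update dist[6] = 4

Step 3: Shortest path: 7 -> 1
Total weight: 1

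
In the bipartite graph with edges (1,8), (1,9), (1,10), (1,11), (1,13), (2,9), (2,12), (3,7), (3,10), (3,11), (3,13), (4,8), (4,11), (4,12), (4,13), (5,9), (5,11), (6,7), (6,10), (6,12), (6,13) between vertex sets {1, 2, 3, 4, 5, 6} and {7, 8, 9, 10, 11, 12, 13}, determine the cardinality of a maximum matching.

Step 1: List the neighbors of each left vertex:
  1: 8, 9, 10, 11, 13
  2: 9, 12
  3: 7, 10, 11, 13
  4: 8, 11, 12, 13
  5: 9, 11
  6: 7, 10, 12, 13

Step 2: Greedily match left vertices, then look for augmenting paths:
  Match 1 -- 8
  Match 2 -- 12
  Match 3 -- 7
  Match 4 -- 11
  Match 5 -- 9
  Match 6 -- 10
  No augmenting path remains.

Step 3: Verify this is maximum:
  Matching size 6 = min(|L|, |R|) = min(6, 7), which is an upper bound, so this matching is maximum.

Maximum matching: {(1,8), (2,12), (3,7), (4,11), (5,9), (6,10)}
Size: 6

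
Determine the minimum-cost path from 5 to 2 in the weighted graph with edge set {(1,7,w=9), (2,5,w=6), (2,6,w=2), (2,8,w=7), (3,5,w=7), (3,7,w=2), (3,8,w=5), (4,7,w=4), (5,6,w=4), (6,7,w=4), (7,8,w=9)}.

Step 1: Build adjacency list with weights:
  1: 7(w=9)
  2: 5(w=6), 6(w=2), 8(w=7)
  3: 5(w=7), 7(w=2), 8(w=5)
  4: 7(w=4)
  5: 2(w=6), 3(w=7), 6(w=4)
  6: 2(w=2), 5(w=4), 7(w=4)
  7: 1(w=9), 3(w=2), 4(w=4), 6(w=4), 8(w=9)
  8: 2(w=7), 3(w=5), 7(w=9)

Step 2: Apply Dijkstra's algorithm from vertex 5:
  Visit vertex 5 (distance=0)
    Update dist[2] = 6
    Update dist[3] = 7
    Update dist[6] = 4
  Visit vertex 6 (distance=4)
    Update dist[7] = 8
  Visit vertex 2 (distance=6)
    Update dist[8] = 13

Step 3: Shortest path: 5 -> 2
Total weight: 6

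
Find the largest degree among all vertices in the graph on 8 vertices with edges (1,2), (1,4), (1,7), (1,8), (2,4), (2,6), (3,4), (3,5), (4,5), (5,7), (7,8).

Step 1: Count edges incident to each vertex:
  deg(1) = 4 (neighbors: 2, 4, 7, 8)
  deg(2) = 3 (neighbors: 1, 4, 6)
  deg(3) = 2 (neighbors: 4, 5)
  deg(4) = 4 (neighbors: 1, 2, 3, 5)
  deg(5) = 3 (neighbors: 3, 4, 7)
  deg(6) = 1 (neighbors: 2)
  deg(7) = 3 (neighbors: 1, 5, 8)
  deg(8) = 2 (neighbors: 1, 7)

Step 2: Find maximum:
  max(4, 3, 2, 4, 3, 1, 3, 2) = 4 (vertex 1)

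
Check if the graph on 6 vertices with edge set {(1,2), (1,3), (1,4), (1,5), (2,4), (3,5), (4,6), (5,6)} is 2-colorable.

Step 1: Attempt 2-coloring using BFS:
  Start at vertex 1, assign color 0
  Color vertex 2 with color 1 (neighbor of 1)
  Color vertex 3 with color 1 (neighbor of 1)
  Color vertex 4 with color 1 (neighbor of 1)
  Color vertex 5 with color 1 (neighbor of 1)

Step 2: Conflict found! Vertices 2 and 4 are adjacent but have the same color.
This means the graph contains an odd cycle.

The graph is NOT bipartite.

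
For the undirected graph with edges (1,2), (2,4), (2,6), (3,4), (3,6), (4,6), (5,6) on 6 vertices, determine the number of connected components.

Step 1: Build adjacency list from edges:
  1: 2
  2: 1, 4, 6
  3: 4, 6
  4: 2, 3, 6
  5: 6
  6: 2, 3, 4, 5

Step 2: Run BFS/DFS from vertex 1:
  Visited: {1, 2, 4, 6, 3, 5}
  Reached 6 of 6 vertices

Step 3: All 6 vertices reached from vertex 1, so the graph is connected.
Number of connected components: 1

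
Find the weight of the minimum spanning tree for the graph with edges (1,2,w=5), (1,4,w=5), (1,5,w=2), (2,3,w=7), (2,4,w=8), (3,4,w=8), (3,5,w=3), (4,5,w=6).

Apply Kruskal's algorithm (sort edges by weight, add if no cycle):

Sorted edges by weight:
  (1,5) w=2
  (3,5) w=3
  (1,2) w=5
  (1,4) w=5
  (4,5) w=6
  (2,3) w=7
  (2,4) w=8
  (3,4) w=8

Add edge (1,5) w=2 -- no cycle. Running total: 2
Add edge (3,5) w=3 -- no cycle. Running total: 5
Add edge (1,2) w=5 -- no cycle. Running total: 10
Add edge (1,4) w=5 -- no cycle. Running total: 15

MST edges: (1,5,w=2), (3,5,w=3), (1,2,w=5), (1,4,w=5)
Total MST weight: 2 + 3 + 5 + 5 = 15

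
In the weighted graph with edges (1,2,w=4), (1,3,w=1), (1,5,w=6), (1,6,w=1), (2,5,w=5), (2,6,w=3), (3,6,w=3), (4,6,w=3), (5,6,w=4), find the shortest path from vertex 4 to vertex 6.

Step 1: Build adjacency list with weights:
  1: 2(w=4), 3(w=1), 5(w=6), 6(w=1)
  2: 1(w=4), 5(w=5), 6(w=3)
  3: 1(w=1), 6(w=3)
  4: 6(w=3)
  5: 1(w=6), 2(w=5), 6(w=4)
  6: 1(w=1), 2(w=3), 3(w=3), 4(w=3), 5(w=4)

Step 2: Apply Dijkstra's algorithm from vertex 4:
  Visit vertex 4 (distance=0)
    Update dist[6] = 3
  Visit vertex 6 (distance=3)
    Update dist[1] = 4
    Update dist[2] = 6
    Update dist[3] = 6
    Update dist[5] = 7

Step 3: Shortest path: 4 -> 6
Total weight: 3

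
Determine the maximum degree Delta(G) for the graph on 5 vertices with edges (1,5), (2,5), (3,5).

Step 1: Count edges incident to each vertex:
  deg(1) = 1 (neighbors: 5)
  deg(2) = 1 (neighbors: 5)
  deg(3) = 1 (neighbors: 5)
  deg(4) = 0 (neighbors: none)
  deg(5) = 3 (neighbors: 1, 2, 3)

Step 2: Find maximum:
  max(1, 1, 1, 0, 3) = 3 (vertex 5)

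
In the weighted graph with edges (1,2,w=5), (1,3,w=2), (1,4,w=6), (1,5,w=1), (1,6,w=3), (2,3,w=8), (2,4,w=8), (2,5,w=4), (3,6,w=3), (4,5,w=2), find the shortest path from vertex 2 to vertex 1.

Step 1: Build adjacency list with weights:
  1: 2(w=5), 3(w=2), 4(w=6), 5(w=1), 6(w=3)
  2: 1(w=5), 3(w=8), 4(w=8), 5(w=4)
  3: 1(w=2), 2(w=8), 6(w=3)
  4: 1(w=6), 2(w=8), 5(w=2)
  5: 1(w=1), 2(w=4), 4(w=2)
  6: 1(w=3), 3(w=3)

Step 2: Apply Dijkstra's algorithm from vertex 2:
  Visit vertex 2 (distance=0)
    Update dist[1] = 5
    Update dist[3] = 8
    Update dist[4] = 8
    Update dist[5] = 4
  Visit vertex 5 (distance=4)
    Update dist[4] = 6
  Visit vertex 1 (distance=5)
    Update dist[3] = 7
    Update dist[6] = 8

Step 3: Shortest path: 2 -> 1
Total weight: 5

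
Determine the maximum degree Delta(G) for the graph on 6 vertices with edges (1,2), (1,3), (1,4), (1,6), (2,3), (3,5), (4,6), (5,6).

Step 1: Count edges incident to each vertex:
  deg(1) = 4 (neighbors: 2, 3, 4, 6)
  deg(2) = 2 (neighbors: 1, 3)
  deg(3) = 3 (neighbors: 1, 2, 5)
  deg(4) = 2 (neighbors: 1, 6)
  deg(5) = 2 (neighbors: 3, 6)
  deg(6) = 3 (neighbors: 1, 4, 5)

Step 2: Find maximum:
  max(4, 2, 3, 2, 2, 3) = 4 (vertex 1)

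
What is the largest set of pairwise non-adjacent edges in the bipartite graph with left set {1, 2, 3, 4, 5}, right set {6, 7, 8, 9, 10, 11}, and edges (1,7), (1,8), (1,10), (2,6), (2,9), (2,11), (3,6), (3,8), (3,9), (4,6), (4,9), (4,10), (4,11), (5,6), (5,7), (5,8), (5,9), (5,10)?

Step 1: List the neighbors of each left vertex:
  1: 7, 8, 10
  2: 6, 9, 11
  3: 6, 8, 9
  4: 6, 9, 10, 11
  5: 6, 7, 8, 9, 10

Step 2: Greedily match left vertices, then look for augmenting paths:
  Match 1 -- 7
  Match 2 -- 6
  Match 3 -- 8
  Match 4 -- 9
  Match 5 -- 10
  No augmenting path remains.

Step 3: Verify this is maximum:
  Matching size 5 = min(|L|, |R|) = min(5, 6), which is an upper bound, so this matching is maximum.

Maximum matching: {(1,7), (2,6), (3,8), (4,9), (5,10)}
Size: 5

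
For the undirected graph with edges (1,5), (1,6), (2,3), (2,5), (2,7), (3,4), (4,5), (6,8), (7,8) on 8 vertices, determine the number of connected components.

Step 1: Build adjacency list from edges:
  1: 5, 6
  2: 3, 5, 7
  3: 2, 4
  4: 3, 5
  5: 1, 2, 4
  6: 1, 8
  7: 2, 8
  8: 6, 7

Step 2: Run BFS/DFS from vertex 1:
  Visited: {1, 5, 6, 2, 4, 8, 3, 7}
  Reached 8 of 8 vertices

Step 3: All 8 vertices reached from vertex 1, so the graph is connected.
Number of connected components: 1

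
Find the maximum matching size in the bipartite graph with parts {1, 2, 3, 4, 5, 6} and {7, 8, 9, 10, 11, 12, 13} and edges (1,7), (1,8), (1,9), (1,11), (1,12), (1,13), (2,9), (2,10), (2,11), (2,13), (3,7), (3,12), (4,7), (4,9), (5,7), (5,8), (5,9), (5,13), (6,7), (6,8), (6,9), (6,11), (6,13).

Step 1: List the neighbors of each left vertex:
  1: 7, 8, 9, 11, 12, 13
  2: 9, 10, 11, 13
  3: 7, 12
  4: 7, 9
  5: 7, 8, 9, 13
  6: 7, 8, 9, 11, 13

Step 2: Greedily match left vertices, then look for augmenting paths:
  Match 1 -- 13
  Match 2 -- 9
  Match 3 -- 12
  Match 4 -- 7
  Match 5 -- 8
  Match 6 -- 11
  No augmenting path remains.

Step 3: Verify this is maximum:
  Matching size 6 = min(|L|, |R|) = min(6, 7), which is an upper bound, so this matching is maximum.

Maximum matching: {(1,13), (2,9), (3,12), (4,7), (5,8), (6,11)}
Size: 6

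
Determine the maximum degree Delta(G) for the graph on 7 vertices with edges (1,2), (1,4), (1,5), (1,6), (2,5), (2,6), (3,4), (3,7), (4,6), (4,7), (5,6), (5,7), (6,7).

Step 1: Count edges incident to each vertex:
  deg(1) = 4 (neighbors: 2, 4, 5, 6)
  deg(2) = 3 (neighbors: 1, 5, 6)
  deg(3) = 2 (neighbors: 4, 7)
  deg(4) = 4 (neighbors: 1, 3, 6, 7)
  deg(5) = 4 (neighbors: 1, 2, 6, 7)
  deg(6) = 5 (neighbors: 1, 2, 4, 5, 7)
  deg(7) = 4 (neighbors: 3, 4, 5, 6)

Step 2: Find maximum:
  max(4, 3, 2, 4, 4, 5, 4) = 5 (vertex 6)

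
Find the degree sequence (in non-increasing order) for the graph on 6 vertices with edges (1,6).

Step 1: Count edges incident to each vertex:
  deg(1) = 1 (neighbors: 6)
  deg(2) = 0 (neighbors: none)
  deg(3) = 0 (neighbors: none)
  deg(4) = 0 (neighbors: none)
  deg(5) = 0 (neighbors: none)
  deg(6) = 1 (neighbors: 1)

Step 2: Sort degrees in non-increasing order:
  Degrees: [1, 0, 0, 0, 0, 1] -> sorted: [1, 1, 0, 0, 0, 0]

Degree sequence: [1, 1, 0, 0, 0, 0]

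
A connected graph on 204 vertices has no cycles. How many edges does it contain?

A tree on n vertices always has exactly n - 1 edges.
For n = 204: edges = 204 - 1 = 203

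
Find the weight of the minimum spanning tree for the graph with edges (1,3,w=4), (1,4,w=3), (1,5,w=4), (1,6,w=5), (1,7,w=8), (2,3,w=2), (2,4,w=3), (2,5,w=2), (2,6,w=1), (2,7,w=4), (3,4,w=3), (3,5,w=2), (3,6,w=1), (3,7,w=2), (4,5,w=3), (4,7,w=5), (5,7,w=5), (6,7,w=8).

Apply Kruskal's algorithm (sort edges by weight, add if no cycle):

Sorted edges by weight:
  (2,6) w=1
  (3,6) w=1
  (2,5) w=2
  (2,3) w=2
  (3,5) w=2
  (3,7) w=2
  (1,4) w=3
  (2,4) w=3
  (3,4) w=3
  (4,5) w=3
  (1,3) w=4
  (1,5) w=4
  (2,7) w=4
  (1,6) w=5
  (4,7) w=5
  (5,7) w=5
  (1,7) w=8
  (6,7) w=8

Add edge (2,6) w=1 -- no cycle. Running total: 1
Add edge (3,6) w=1 -- no cycle. Running total: 2
Add edge (2,5) w=2 -- no cycle. Running total: 4
Skip edge (2,3) w=2 -- would create cycle
Skip edge (3,5) w=2 -- would create cycle
Add edge (3,7) w=2 -- no cycle. Running total: 6
Add edge (1,4) w=3 -- no cycle. Running total: 9
Add edge (2,4) w=3 -- no cycle. Running total: 12

MST edges: (2,6,w=1), (3,6,w=1), (2,5,w=2), (3,7,w=2), (1,4,w=3), (2,4,w=3)
Total MST weight: 1 + 1 + 2 + 2 + 3 + 3 = 12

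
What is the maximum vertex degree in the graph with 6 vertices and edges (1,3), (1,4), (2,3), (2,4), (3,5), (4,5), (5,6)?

Step 1: Count edges incident to each vertex:
  deg(1) = 2 (neighbors: 3, 4)
  deg(2) = 2 (neighbors: 3, 4)
  deg(3) = 3 (neighbors: 1, 2, 5)
  deg(4) = 3 (neighbors: 1, 2, 5)
  deg(5) = 3 (neighbors: 3, 4, 6)
  deg(6) = 1 (neighbors: 5)

Step 2: Find maximum:
  max(2, 2, 3, 3, 3, 1) = 3 (vertex 3)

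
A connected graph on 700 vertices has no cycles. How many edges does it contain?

A tree on n vertices always has exactly n - 1 edges.
For n = 700: edges = 700 - 1 = 699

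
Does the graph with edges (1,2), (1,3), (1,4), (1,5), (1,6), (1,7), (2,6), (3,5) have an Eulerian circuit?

Step 1: Find the degree of each vertex:
  deg(1) = 6
  deg(2) = 2
  deg(3) = 2
  deg(4) = 1
  deg(5) = 2
  deg(6) = 2
  deg(7) = 1

Step 2: Count vertices with odd degree:
  Odd-degree vertices: 4, 7 (2 total)

Step 3: Apply Euler's theorem:
  - Eulerian circuit exists iff graph is connected and all vertices have even degree
  - Eulerian path exists iff graph is connected and has 0 or 2 odd-degree vertices

Graph is connected with exactly 2 odd-degree vertices (4, 7).
Eulerian path exists (starting and ending at the odd-degree vertices), but no Eulerian circuit.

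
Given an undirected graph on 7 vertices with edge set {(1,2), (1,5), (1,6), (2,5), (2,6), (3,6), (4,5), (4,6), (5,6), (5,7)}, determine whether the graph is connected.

Step 1: Build adjacency list from edges:
  1: 2, 5, 6
  2: 1, 5, 6
  3: 6
  4: 5, 6
  5: 1, 2, 4, 6, 7
  6: 1, 2, 3, 4, 5
  7: 5

Step 2: Run BFS/DFS from vertex 1:
  Visited: {1, 2, 5, 6, 4, 7, 3}
  Reached 7 of 7 vertices

Step 3: All 7 vertices reached from vertex 1, so the graph is connected.
Answer: Yes, the graph is connected.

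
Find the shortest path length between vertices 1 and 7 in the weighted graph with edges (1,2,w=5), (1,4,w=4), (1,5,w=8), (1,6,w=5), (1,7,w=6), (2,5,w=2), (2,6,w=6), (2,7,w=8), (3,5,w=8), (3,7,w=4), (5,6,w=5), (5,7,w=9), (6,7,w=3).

Step 1: Build adjacency list with weights:
  1: 2(w=5), 4(w=4), 5(w=8), 6(w=5), 7(w=6)
  2: 1(w=5), 5(w=2), 6(w=6), 7(w=8)
  3: 5(w=8), 7(w=4)
  4: 1(w=4)
  5: 1(w=8), 2(w=2), 3(w=8), 6(w=5), 7(w=9)
  6: 1(w=5), 2(w=6), 5(w=5), 7(w=3)
  7: 1(w=6), 2(w=8), 3(w=4), 5(w=9), 6(w=3)

Step 2: Apply Dijkstra's algorithm from vertex 1:
  Visit vertex 1 (distance=0)
    Update dist[2] = 5
    Update dist[4] = 4
    Update dist[5] = 8
    Update dist[6] = 5
    Update dist[7] = 6
  Visit vertex 4 (distance=4)
  Visit vertex 2 (distance=5)
    Update dist[5] = 7
  Visit vertex 6 (distance=5)
  Visit vertex 7 (distance=6)
    Update dist[3] = 10

Step 3: Shortest path: 1 -> 7
Total weight: 6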